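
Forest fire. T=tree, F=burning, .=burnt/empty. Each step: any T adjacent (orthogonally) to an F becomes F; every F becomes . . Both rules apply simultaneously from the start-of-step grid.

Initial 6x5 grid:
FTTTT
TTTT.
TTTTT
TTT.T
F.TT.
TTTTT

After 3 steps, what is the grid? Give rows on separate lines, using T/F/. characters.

Step 1: 4 trees catch fire, 2 burn out
  .FTTT
  FTTT.
  TTTTT
  FTT.T
  ..TT.
  FTTTT
Step 2: 5 trees catch fire, 4 burn out
  ..FTT
  .FTT.
  FTTTT
  .FT.T
  ..TT.
  .FTTT
Step 3: 5 trees catch fire, 5 burn out
  ...FT
  ..FT.
  .FTTT
  ..F.T
  ..TT.
  ..FTT

...FT
..FT.
.FTTT
..F.T
..TT.
..FTT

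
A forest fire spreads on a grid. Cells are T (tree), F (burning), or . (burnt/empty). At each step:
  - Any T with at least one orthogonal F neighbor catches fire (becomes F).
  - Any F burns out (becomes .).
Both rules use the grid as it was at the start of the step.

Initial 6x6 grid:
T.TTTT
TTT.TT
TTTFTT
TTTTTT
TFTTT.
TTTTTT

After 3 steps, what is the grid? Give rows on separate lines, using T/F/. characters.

Step 1: 7 trees catch fire, 2 burn out
  T.TTTT
  TTT.TT
  TTF.FT
  TFTFTT
  F.FTT.
  TFTTTT
Step 2: 10 trees catch fire, 7 burn out
  T.TTTT
  TTF.FT
  TF...F
  F.F.FT
  ...FT.
  F.FTTT
Step 3: 8 trees catch fire, 10 burn out
  T.FTFT
  TF...F
  F.....
  .....F
  ....F.
  ...FTT

T.FTFT
TF...F
F.....
.....F
....F.
...FTT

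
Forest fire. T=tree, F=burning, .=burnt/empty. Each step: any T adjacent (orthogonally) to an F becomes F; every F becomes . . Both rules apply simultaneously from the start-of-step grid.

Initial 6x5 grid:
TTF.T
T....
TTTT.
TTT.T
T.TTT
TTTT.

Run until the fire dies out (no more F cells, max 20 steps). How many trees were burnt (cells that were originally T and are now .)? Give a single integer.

Answer: 19

Derivation:
Step 1: +1 fires, +1 burnt (F count now 1)
Step 2: +1 fires, +1 burnt (F count now 1)
Step 3: +1 fires, +1 burnt (F count now 1)
Step 4: +1 fires, +1 burnt (F count now 1)
Step 5: +2 fires, +1 burnt (F count now 2)
Step 6: +3 fires, +2 burnt (F count now 3)
Step 7: +3 fires, +3 burnt (F count now 3)
Step 8: +2 fires, +3 burnt (F count now 2)
Step 9: +2 fires, +2 burnt (F count now 2)
Step 10: +2 fires, +2 burnt (F count now 2)
Step 11: +1 fires, +2 burnt (F count now 1)
Step 12: +0 fires, +1 burnt (F count now 0)
Fire out after step 12
Initially T: 20, now '.': 29
Total burnt (originally-T cells now '.'): 19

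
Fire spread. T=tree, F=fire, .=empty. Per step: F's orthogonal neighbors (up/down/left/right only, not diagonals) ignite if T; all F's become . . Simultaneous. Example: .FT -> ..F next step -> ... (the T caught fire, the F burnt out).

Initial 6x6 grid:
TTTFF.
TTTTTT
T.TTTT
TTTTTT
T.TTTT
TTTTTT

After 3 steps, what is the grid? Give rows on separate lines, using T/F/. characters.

Step 1: 3 trees catch fire, 2 burn out
  TTF...
  TTTFFT
  T.TTTT
  TTTTTT
  T.TTTT
  TTTTTT
Step 2: 5 trees catch fire, 3 burn out
  TF....
  TTF..F
  T.TFFT
  TTTTTT
  T.TTTT
  TTTTTT
Step 3: 6 trees catch fire, 5 burn out
  F.....
  TF....
  T.F..F
  TTTFFT
  T.TTTT
  TTTTTT

F.....
TF....
T.F..F
TTTFFT
T.TTTT
TTTTTT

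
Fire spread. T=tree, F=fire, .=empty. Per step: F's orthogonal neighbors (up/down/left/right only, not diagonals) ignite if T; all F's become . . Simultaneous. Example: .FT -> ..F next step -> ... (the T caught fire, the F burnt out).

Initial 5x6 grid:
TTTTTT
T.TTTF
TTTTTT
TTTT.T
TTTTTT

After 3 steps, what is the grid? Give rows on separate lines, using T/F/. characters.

Step 1: 3 trees catch fire, 1 burn out
  TTTTTF
  T.TTF.
  TTTTTF
  TTTT.T
  TTTTTT
Step 2: 4 trees catch fire, 3 burn out
  TTTTF.
  T.TF..
  TTTTF.
  TTTT.F
  TTTTTT
Step 3: 4 trees catch fire, 4 burn out
  TTTF..
  T.F...
  TTTF..
  TTTT..
  TTTTTF

TTTF..
T.F...
TTTF..
TTTT..
TTTTTF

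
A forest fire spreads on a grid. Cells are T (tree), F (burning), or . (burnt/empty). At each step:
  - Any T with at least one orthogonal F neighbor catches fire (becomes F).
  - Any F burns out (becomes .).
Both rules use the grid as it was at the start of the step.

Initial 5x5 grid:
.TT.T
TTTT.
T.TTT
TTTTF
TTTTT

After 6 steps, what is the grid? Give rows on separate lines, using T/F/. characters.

Step 1: 3 trees catch fire, 1 burn out
  .TT.T
  TTTT.
  T.TTF
  TTTF.
  TTTTF
Step 2: 3 trees catch fire, 3 burn out
  .TT.T
  TTTT.
  T.TF.
  TTF..
  TTTF.
Step 3: 4 trees catch fire, 3 burn out
  .TT.T
  TTTF.
  T.F..
  TF...
  TTF..
Step 4: 3 trees catch fire, 4 burn out
  .TT.T
  TTF..
  T....
  F....
  TF...
Step 5: 4 trees catch fire, 3 burn out
  .TF.T
  TF...
  F....
  .....
  F....
Step 6: 2 trees catch fire, 4 burn out
  .F..T
  F....
  .....
  .....
  .....

.F..T
F....
.....
.....
.....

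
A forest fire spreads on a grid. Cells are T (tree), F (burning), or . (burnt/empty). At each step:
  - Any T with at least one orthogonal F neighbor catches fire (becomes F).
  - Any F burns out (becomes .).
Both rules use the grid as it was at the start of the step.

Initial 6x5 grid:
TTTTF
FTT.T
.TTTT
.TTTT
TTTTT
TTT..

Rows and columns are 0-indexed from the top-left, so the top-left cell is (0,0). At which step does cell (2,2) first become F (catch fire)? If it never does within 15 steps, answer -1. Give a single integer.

Step 1: cell (2,2)='T' (+4 fires, +2 burnt)
Step 2: cell (2,2)='T' (+5 fires, +4 burnt)
Step 3: cell (2,2)='F' (+4 fires, +5 burnt)
  -> target ignites at step 3
Step 4: cell (2,2)='.' (+4 fires, +4 burnt)
Step 5: cell (2,2)='.' (+4 fires, +4 burnt)
Step 6: cell (2,2)='.' (+2 fires, +4 burnt)
Step 7: cell (2,2)='.' (+0 fires, +2 burnt)
  fire out at step 7

3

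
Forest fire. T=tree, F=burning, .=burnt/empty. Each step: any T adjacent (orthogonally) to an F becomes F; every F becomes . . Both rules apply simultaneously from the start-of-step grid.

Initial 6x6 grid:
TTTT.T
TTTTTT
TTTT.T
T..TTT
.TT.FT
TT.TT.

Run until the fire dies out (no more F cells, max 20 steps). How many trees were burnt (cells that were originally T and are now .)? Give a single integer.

Step 1: +3 fires, +1 burnt (F count now 3)
Step 2: +3 fires, +3 burnt (F count now 3)
Step 3: +2 fires, +3 burnt (F count now 2)
Step 4: +3 fires, +2 burnt (F count now 3)
Step 5: +5 fires, +3 burnt (F count now 5)
Step 6: +3 fires, +5 burnt (F count now 3)
Step 7: +3 fires, +3 burnt (F count now 3)
Step 8: +1 fires, +3 burnt (F count now 1)
Step 9: +0 fires, +1 burnt (F count now 0)
Fire out after step 9
Initially T: 27, now '.': 32
Total burnt (originally-T cells now '.'): 23

Answer: 23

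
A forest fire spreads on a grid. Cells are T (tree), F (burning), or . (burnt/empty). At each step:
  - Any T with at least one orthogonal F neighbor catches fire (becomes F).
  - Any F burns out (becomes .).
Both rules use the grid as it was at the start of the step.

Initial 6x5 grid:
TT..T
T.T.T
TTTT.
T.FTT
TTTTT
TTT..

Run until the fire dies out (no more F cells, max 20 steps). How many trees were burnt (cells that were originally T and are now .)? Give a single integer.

Answer: 19

Derivation:
Step 1: +3 fires, +1 burnt (F count now 3)
Step 2: +7 fires, +3 burnt (F count now 7)
Step 3: +4 fires, +7 burnt (F count now 4)
Step 4: +3 fires, +4 burnt (F count now 3)
Step 5: +1 fires, +3 burnt (F count now 1)
Step 6: +1 fires, +1 burnt (F count now 1)
Step 7: +0 fires, +1 burnt (F count now 0)
Fire out after step 7
Initially T: 21, now '.': 28
Total burnt (originally-T cells now '.'): 19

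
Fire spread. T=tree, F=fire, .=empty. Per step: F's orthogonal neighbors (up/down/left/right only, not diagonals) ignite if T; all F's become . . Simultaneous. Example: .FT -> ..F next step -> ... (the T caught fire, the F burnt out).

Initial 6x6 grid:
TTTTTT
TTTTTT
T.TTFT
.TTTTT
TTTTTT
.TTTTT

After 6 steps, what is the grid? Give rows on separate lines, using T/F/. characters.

Step 1: 4 trees catch fire, 1 burn out
  TTTTTT
  TTTTFT
  T.TF.F
  .TTTFT
  TTTTTT
  .TTTTT
Step 2: 7 trees catch fire, 4 burn out
  TTTTFT
  TTTF.F
  T.F...
  .TTF.F
  TTTTFT
  .TTTTT
Step 3: 7 trees catch fire, 7 burn out
  TTTF.F
  TTF...
  T.....
  .TF...
  TTTF.F
  .TTTFT
Step 4: 6 trees catch fire, 7 burn out
  TTF...
  TF....
  T.....
  .F....
  TTF...
  .TTF.F
Step 5: 4 trees catch fire, 6 burn out
  TF....
  F.....
  T.....
  ......
  TF....
  .TF...
Step 6: 4 trees catch fire, 4 burn out
  F.....
  ......
  F.....
  ......
  F.....
  .F....

F.....
......
F.....
......
F.....
.F....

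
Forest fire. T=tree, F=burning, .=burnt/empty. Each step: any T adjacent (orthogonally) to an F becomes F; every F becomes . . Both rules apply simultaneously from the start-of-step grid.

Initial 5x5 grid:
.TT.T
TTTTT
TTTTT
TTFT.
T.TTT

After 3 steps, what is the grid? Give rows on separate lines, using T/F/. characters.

Step 1: 4 trees catch fire, 1 burn out
  .TT.T
  TTTTT
  TTFTT
  TF.F.
  T.FTT
Step 2: 5 trees catch fire, 4 burn out
  .TT.T
  TTFTT
  TF.FT
  F....
  T..FT
Step 3: 7 trees catch fire, 5 burn out
  .TF.T
  TF.FT
  F...F
  .....
  F...F

.TF.T
TF.FT
F...F
.....
F...F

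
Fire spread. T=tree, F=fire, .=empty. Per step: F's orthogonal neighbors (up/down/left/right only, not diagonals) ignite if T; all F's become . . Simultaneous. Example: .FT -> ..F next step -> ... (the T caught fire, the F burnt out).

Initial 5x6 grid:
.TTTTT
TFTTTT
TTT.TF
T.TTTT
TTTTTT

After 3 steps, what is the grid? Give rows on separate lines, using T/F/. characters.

Step 1: 7 trees catch fire, 2 burn out
  .FTTTT
  F.FTTF
  TFT.F.
  T.TTTF
  TTTTTT
Step 2: 8 trees catch fire, 7 burn out
  ..FTTF
  ...FF.
  F.F...
  T.TTF.
  TTTTTF
Step 3: 6 trees catch fire, 8 burn out
  ...FF.
  ......
  ......
  F.FF..
  TTTTF.

...FF.
......
......
F.FF..
TTTTF.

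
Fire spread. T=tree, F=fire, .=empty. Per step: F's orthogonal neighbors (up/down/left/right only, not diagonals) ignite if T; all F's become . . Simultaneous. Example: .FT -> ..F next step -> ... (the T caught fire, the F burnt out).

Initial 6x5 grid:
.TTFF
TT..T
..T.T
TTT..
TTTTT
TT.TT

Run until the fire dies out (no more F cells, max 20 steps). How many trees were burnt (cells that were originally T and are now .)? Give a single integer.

Step 1: +2 fires, +2 burnt (F count now 2)
Step 2: +2 fires, +2 burnt (F count now 2)
Step 3: +1 fires, +2 burnt (F count now 1)
Step 4: +1 fires, +1 burnt (F count now 1)
Step 5: +0 fires, +1 burnt (F count now 0)
Fire out after step 5
Initially T: 19, now '.': 17
Total burnt (originally-T cells now '.'): 6

Answer: 6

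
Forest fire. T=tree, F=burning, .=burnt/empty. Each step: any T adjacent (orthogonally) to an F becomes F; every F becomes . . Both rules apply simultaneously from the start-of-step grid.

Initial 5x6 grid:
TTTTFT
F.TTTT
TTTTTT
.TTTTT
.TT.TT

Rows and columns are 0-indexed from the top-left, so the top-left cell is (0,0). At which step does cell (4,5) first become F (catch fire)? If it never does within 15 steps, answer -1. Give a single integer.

Step 1: cell (4,5)='T' (+5 fires, +2 burnt)
Step 2: cell (4,5)='T' (+6 fires, +5 burnt)
Step 3: cell (4,5)='T' (+6 fires, +6 burnt)
Step 4: cell (4,5)='T' (+5 fires, +6 burnt)
Step 5: cell (4,5)='F' (+2 fires, +5 burnt)
  -> target ignites at step 5
Step 6: cell (4,5)='.' (+0 fires, +2 burnt)
  fire out at step 6

5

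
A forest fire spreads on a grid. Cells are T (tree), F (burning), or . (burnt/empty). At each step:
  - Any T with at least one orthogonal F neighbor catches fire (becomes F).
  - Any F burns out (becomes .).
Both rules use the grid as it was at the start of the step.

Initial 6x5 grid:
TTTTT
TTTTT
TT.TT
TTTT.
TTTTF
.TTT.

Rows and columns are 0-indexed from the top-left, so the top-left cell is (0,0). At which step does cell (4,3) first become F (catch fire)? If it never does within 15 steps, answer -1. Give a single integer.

Step 1: cell (4,3)='F' (+1 fires, +1 burnt)
  -> target ignites at step 1
Step 2: cell (4,3)='.' (+3 fires, +1 burnt)
Step 3: cell (4,3)='.' (+4 fires, +3 burnt)
Step 4: cell (4,3)='.' (+5 fires, +4 burnt)
Step 5: cell (4,3)='.' (+5 fires, +5 burnt)
Step 6: cell (4,3)='.' (+4 fires, +5 burnt)
Step 7: cell (4,3)='.' (+2 fires, +4 burnt)
Step 8: cell (4,3)='.' (+1 fires, +2 burnt)
Step 9: cell (4,3)='.' (+0 fires, +1 burnt)
  fire out at step 9

1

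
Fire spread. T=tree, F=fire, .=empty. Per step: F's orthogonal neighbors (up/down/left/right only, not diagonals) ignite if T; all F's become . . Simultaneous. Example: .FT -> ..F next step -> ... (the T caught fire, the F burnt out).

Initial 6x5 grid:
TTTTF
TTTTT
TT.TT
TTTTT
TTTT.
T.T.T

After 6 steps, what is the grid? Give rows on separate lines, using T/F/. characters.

Step 1: 2 trees catch fire, 1 burn out
  TTTF.
  TTTTF
  TT.TT
  TTTTT
  TTTT.
  T.T.T
Step 2: 3 trees catch fire, 2 burn out
  TTF..
  TTTF.
  TT.TF
  TTTTT
  TTTT.
  T.T.T
Step 3: 4 trees catch fire, 3 burn out
  TF...
  TTF..
  TT.F.
  TTTTF
  TTTT.
  T.T.T
Step 4: 3 trees catch fire, 4 burn out
  F....
  TF...
  TT...
  TTTF.
  TTTT.
  T.T.T
Step 5: 4 trees catch fire, 3 burn out
  .....
  F....
  TF...
  TTF..
  TTTF.
  T.T.T
Step 6: 3 trees catch fire, 4 burn out
  .....
  .....
  F....
  TF...
  TTF..
  T.T.T

.....
.....
F....
TF...
TTF..
T.T.T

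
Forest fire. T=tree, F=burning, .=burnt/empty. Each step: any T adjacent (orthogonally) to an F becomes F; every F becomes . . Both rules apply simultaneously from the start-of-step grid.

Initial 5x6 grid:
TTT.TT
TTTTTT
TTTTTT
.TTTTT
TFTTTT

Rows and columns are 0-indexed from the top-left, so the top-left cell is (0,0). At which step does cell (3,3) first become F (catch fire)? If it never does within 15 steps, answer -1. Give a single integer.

Step 1: cell (3,3)='T' (+3 fires, +1 burnt)
Step 2: cell (3,3)='T' (+3 fires, +3 burnt)
Step 3: cell (3,3)='F' (+5 fires, +3 burnt)
  -> target ignites at step 3
Step 4: cell (3,3)='.' (+6 fires, +5 burnt)
Step 5: cell (3,3)='.' (+5 fires, +6 burnt)
Step 6: cell (3,3)='.' (+2 fires, +5 burnt)
Step 7: cell (3,3)='.' (+2 fires, +2 burnt)
Step 8: cell (3,3)='.' (+1 fires, +2 burnt)
Step 9: cell (3,3)='.' (+0 fires, +1 burnt)
  fire out at step 9

3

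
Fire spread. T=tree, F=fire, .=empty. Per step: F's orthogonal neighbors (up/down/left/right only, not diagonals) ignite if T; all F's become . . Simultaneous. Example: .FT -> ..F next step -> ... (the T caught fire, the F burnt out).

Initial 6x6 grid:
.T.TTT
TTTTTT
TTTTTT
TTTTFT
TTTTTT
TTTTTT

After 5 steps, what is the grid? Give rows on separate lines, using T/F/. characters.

Step 1: 4 trees catch fire, 1 burn out
  .T.TTT
  TTTTTT
  TTTTFT
  TTTF.F
  TTTTFT
  TTTTTT
Step 2: 7 trees catch fire, 4 burn out
  .T.TTT
  TTTTFT
  TTTF.F
  TTF...
  TTTF.F
  TTTTFT
Step 3: 8 trees catch fire, 7 burn out
  .T.TFT
  TTTF.F
  TTF...
  TF....
  TTF...
  TTTF.F
Step 4: 7 trees catch fire, 8 burn out
  .T.F.F
  TTF...
  TF....
  F.....
  TF....
  TTF...
Step 5: 4 trees catch fire, 7 burn out
  .T....
  TF....
  F.....
  ......
  F.....
  TF....

.T....
TF....
F.....
......
F.....
TF....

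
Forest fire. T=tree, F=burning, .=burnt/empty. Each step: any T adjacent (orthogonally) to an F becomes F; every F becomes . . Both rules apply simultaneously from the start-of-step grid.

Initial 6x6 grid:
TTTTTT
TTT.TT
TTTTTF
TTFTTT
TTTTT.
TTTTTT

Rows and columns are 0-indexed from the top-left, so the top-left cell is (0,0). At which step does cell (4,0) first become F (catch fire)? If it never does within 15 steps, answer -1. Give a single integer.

Step 1: cell (4,0)='T' (+7 fires, +2 burnt)
Step 2: cell (4,0)='T' (+10 fires, +7 burnt)
Step 3: cell (4,0)='F' (+8 fires, +10 burnt)
  -> target ignites at step 3
Step 4: cell (4,0)='.' (+5 fires, +8 burnt)
Step 5: cell (4,0)='.' (+2 fires, +5 burnt)
Step 6: cell (4,0)='.' (+0 fires, +2 burnt)
  fire out at step 6

3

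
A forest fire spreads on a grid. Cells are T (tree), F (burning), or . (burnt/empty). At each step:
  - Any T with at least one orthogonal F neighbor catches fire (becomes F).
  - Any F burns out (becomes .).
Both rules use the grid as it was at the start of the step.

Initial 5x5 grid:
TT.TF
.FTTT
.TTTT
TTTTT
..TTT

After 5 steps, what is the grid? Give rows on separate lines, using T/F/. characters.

Step 1: 5 trees catch fire, 2 burn out
  TF.F.
  ..FTF
  .FTTT
  TTTTT
  ..TTT
Step 2: 5 trees catch fire, 5 burn out
  F....
  ...F.
  ..FTF
  TFTTT
  ..TTT
Step 3: 4 trees catch fire, 5 burn out
  .....
  .....
  ...F.
  F.FTF
  ..TTT
Step 4: 3 trees catch fire, 4 burn out
  .....
  .....
  .....
  ...F.
  ..FTF
Step 5: 1 trees catch fire, 3 burn out
  .....
  .....
  .....
  .....
  ...F.

.....
.....
.....
.....
...F.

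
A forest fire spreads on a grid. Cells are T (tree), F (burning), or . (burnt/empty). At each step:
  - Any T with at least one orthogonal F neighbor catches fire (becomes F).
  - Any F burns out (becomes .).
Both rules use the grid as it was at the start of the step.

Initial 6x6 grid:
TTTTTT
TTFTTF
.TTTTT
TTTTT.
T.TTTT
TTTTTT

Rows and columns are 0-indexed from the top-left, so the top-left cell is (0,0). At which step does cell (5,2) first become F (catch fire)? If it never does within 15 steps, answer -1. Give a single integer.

Step 1: cell (5,2)='T' (+7 fires, +2 burnt)
Step 2: cell (5,2)='T' (+8 fires, +7 burnt)
Step 3: cell (5,2)='T' (+5 fires, +8 burnt)
Step 4: cell (5,2)='F' (+4 fires, +5 burnt)
  -> target ignites at step 4
Step 5: cell (5,2)='.' (+5 fires, +4 burnt)
Step 6: cell (5,2)='.' (+2 fires, +5 burnt)
Step 7: cell (5,2)='.' (+0 fires, +2 burnt)
  fire out at step 7

4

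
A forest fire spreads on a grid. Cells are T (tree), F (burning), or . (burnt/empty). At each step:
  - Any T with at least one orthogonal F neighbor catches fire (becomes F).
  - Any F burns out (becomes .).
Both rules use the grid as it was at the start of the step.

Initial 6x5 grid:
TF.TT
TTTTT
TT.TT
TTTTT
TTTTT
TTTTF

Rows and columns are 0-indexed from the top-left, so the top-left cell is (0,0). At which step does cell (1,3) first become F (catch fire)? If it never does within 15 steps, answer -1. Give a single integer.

Step 1: cell (1,3)='T' (+4 fires, +2 burnt)
Step 2: cell (1,3)='T' (+6 fires, +4 burnt)
Step 3: cell (1,3)='F' (+7 fires, +6 burnt)
  -> target ignites at step 3
Step 4: cell (1,3)='.' (+7 fires, +7 burnt)
Step 5: cell (1,3)='.' (+2 fires, +7 burnt)
Step 6: cell (1,3)='.' (+0 fires, +2 burnt)
  fire out at step 6

3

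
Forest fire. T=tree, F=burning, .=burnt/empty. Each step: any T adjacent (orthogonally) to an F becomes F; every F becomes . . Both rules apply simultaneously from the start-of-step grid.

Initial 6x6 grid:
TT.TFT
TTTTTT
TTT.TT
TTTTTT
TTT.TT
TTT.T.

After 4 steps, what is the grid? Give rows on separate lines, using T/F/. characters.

Step 1: 3 trees catch fire, 1 burn out
  TT.F.F
  TTTTFT
  TTT.TT
  TTTTTT
  TTT.TT
  TTT.T.
Step 2: 3 trees catch fire, 3 burn out
  TT....
  TTTF.F
  TTT.FT
  TTTTTT
  TTT.TT
  TTT.T.
Step 3: 3 trees catch fire, 3 burn out
  TT....
  TTF...
  TTT..F
  TTTTFT
  TTT.TT
  TTT.T.
Step 4: 5 trees catch fire, 3 burn out
  TT....
  TF....
  TTF...
  TTTF.F
  TTT.FT
  TTT.T.

TT....
TF....
TTF...
TTTF.F
TTT.FT
TTT.T.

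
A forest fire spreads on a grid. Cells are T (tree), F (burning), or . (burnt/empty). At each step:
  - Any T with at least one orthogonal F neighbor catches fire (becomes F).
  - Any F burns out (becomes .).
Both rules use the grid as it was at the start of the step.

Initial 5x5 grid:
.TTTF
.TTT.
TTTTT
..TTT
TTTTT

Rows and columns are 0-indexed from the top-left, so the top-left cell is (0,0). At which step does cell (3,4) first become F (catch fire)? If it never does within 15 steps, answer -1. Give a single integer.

Step 1: cell (3,4)='T' (+1 fires, +1 burnt)
Step 2: cell (3,4)='T' (+2 fires, +1 burnt)
Step 3: cell (3,4)='T' (+3 fires, +2 burnt)
Step 4: cell (3,4)='T' (+4 fires, +3 burnt)
Step 5: cell (3,4)='F' (+4 fires, +4 burnt)
  -> target ignites at step 5
Step 6: cell (3,4)='.' (+3 fires, +4 burnt)
Step 7: cell (3,4)='.' (+1 fires, +3 burnt)
Step 8: cell (3,4)='.' (+1 fires, +1 burnt)
Step 9: cell (3,4)='.' (+0 fires, +1 burnt)
  fire out at step 9

5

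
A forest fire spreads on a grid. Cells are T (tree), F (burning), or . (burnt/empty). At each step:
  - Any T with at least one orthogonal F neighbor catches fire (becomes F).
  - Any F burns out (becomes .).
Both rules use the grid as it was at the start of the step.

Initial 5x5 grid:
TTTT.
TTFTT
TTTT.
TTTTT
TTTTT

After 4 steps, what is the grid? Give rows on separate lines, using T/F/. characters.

Step 1: 4 trees catch fire, 1 burn out
  TTFT.
  TF.FT
  TTFT.
  TTTTT
  TTTTT
Step 2: 7 trees catch fire, 4 burn out
  TF.F.
  F...F
  TF.F.
  TTFTT
  TTTTT
Step 3: 5 trees catch fire, 7 burn out
  F....
  .....
  F....
  TF.FT
  TTFTT
Step 4: 4 trees catch fire, 5 burn out
  .....
  .....
  .....
  F...F
  TF.FT

.....
.....
.....
F...F
TF.FT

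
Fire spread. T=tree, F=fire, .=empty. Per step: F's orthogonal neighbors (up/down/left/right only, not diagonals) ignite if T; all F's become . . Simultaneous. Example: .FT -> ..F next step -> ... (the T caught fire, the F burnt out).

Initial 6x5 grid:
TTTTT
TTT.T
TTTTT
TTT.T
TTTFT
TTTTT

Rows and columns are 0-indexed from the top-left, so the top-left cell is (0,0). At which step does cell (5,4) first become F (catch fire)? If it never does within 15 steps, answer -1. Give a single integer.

Step 1: cell (5,4)='T' (+3 fires, +1 burnt)
Step 2: cell (5,4)='F' (+5 fires, +3 burnt)
  -> target ignites at step 2
Step 3: cell (5,4)='.' (+5 fires, +5 burnt)
Step 4: cell (5,4)='.' (+6 fires, +5 burnt)
Step 5: cell (5,4)='.' (+4 fires, +6 burnt)
Step 6: cell (5,4)='.' (+3 fires, +4 burnt)
Step 7: cell (5,4)='.' (+1 fires, +3 burnt)
Step 8: cell (5,4)='.' (+0 fires, +1 burnt)
  fire out at step 8

2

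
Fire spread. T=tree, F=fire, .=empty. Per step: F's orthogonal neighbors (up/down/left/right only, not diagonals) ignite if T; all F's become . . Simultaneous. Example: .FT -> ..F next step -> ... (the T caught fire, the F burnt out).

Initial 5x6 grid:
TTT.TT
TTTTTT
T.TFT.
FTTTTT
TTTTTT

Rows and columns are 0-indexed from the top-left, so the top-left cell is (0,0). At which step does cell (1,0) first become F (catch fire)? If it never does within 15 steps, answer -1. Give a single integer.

Step 1: cell (1,0)='T' (+7 fires, +2 burnt)
Step 2: cell (1,0)='F' (+7 fires, +7 burnt)
  -> target ignites at step 2
Step 3: cell (1,0)='.' (+8 fires, +7 burnt)
Step 4: cell (1,0)='.' (+3 fires, +8 burnt)
Step 5: cell (1,0)='.' (+0 fires, +3 burnt)
  fire out at step 5

2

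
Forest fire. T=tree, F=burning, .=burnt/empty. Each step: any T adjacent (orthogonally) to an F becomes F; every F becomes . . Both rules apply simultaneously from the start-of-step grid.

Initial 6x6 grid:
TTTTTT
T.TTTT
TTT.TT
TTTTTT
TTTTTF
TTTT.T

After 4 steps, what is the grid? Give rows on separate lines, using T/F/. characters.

Step 1: 3 trees catch fire, 1 burn out
  TTTTTT
  T.TTTT
  TTT.TT
  TTTTTF
  TTTTF.
  TTTT.F
Step 2: 3 trees catch fire, 3 burn out
  TTTTTT
  T.TTTT
  TTT.TF
  TTTTF.
  TTTF..
  TTTT..
Step 3: 5 trees catch fire, 3 burn out
  TTTTTT
  T.TTTF
  TTT.F.
  TTTF..
  TTF...
  TTTF..
Step 4: 5 trees catch fire, 5 burn out
  TTTTTF
  T.TTF.
  TTT...
  TTF...
  TF....
  TTF...

TTTTTF
T.TTF.
TTT...
TTF...
TF....
TTF...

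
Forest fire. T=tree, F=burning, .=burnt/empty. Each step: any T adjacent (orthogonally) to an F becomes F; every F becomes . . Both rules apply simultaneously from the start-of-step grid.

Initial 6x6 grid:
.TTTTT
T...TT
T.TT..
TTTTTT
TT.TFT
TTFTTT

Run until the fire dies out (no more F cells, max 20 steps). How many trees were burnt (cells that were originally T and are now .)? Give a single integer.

Step 1: +6 fires, +2 burnt (F count now 6)
Step 2: +5 fires, +6 burnt (F count now 5)
Step 3: +4 fires, +5 burnt (F count now 4)
Step 4: +2 fires, +4 burnt (F count now 2)
Step 5: +1 fires, +2 burnt (F count now 1)
Step 6: +1 fires, +1 burnt (F count now 1)
Step 7: +0 fires, +1 burnt (F count now 0)
Fire out after step 7
Initially T: 26, now '.': 29
Total burnt (originally-T cells now '.'): 19

Answer: 19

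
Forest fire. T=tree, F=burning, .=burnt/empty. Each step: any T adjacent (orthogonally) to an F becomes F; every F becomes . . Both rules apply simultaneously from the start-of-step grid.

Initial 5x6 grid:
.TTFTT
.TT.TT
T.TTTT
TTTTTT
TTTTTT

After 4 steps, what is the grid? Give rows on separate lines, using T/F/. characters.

Step 1: 2 trees catch fire, 1 burn out
  .TF.FT
  .TT.TT
  T.TTTT
  TTTTTT
  TTTTTT
Step 2: 4 trees catch fire, 2 burn out
  .F...F
  .TF.FT
  T.TTTT
  TTTTTT
  TTTTTT
Step 3: 4 trees catch fire, 4 burn out
  ......
  .F...F
  T.FTFT
  TTTTTT
  TTTTTT
Step 4: 4 trees catch fire, 4 burn out
  ......
  ......
  T..F.F
  TTFTFT
  TTTTTT

......
......
T..F.F
TTFTFT
TTTTTT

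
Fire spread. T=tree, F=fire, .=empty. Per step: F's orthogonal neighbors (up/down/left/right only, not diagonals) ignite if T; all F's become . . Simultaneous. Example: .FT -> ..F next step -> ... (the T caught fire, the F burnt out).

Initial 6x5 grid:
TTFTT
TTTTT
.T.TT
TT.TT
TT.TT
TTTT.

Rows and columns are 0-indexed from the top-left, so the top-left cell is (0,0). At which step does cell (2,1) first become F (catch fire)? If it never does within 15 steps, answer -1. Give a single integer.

Step 1: cell (2,1)='T' (+3 fires, +1 burnt)
Step 2: cell (2,1)='T' (+4 fires, +3 burnt)
Step 3: cell (2,1)='F' (+4 fires, +4 burnt)
  -> target ignites at step 3
Step 4: cell (2,1)='.' (+3 fires, +4 burnt)
Step 5: cell (2,1)='.' (+4 fires, +3 burnt)
Step 6: cell (2,1)='.' (+4 fires, +4 burnt)
Step 7: cell (2,1)='.' (+2 fires, +4 burnt)
Step 8: cell (2,1)='.' (+0 fires, +2 burnt)
  fire out at step 8

3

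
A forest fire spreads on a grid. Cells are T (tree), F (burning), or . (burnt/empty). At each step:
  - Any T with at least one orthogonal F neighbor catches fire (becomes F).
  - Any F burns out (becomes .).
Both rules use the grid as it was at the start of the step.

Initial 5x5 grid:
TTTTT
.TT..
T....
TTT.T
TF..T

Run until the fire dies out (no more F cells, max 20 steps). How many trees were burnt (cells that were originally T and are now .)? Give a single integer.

Step 1: +2 fires, +1 burnt (F count now 2)
Step 2: +2 fires, +2 burnt (F count now 2)
Step 3: +1 fires, +2 burnt (F count now 1)
Step 4: +0 fires, +1 burnt (F count now 0)
Fire out after step 4
Initially T: 14, now '.': 16
Total burnt (originally-T cells now '.'): 5

Answer: 5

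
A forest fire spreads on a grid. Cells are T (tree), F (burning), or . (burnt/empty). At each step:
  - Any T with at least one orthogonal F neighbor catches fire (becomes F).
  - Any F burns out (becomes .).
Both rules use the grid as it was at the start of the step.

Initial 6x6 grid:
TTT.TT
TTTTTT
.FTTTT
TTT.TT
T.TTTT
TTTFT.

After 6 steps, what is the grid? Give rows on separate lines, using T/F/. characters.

Step 1: 6 trees catch fire, 2 burn out
  TTT.TT
  TFTTTT
  ..FTTT
  TFT.TT
  T.TFTT
  TTF.F.
Step 2: 9 trees catch fire, 6 burn out
  TFT.TT
  F.FTTT
  ...FTT
  F.F.TT
  T.F.FT
  TF....
Step 3: 8 trees catch fire, 9 burn out
  F.F.TT
  ...FTT
  ....FT
  ....FT
  F....F
  F.....
Step 4: 3 trees catch fire, 8 burn out
  ....TT
  ....FT
  .....F
  .....F
  ......
  ......
Step 5: 2 trees catch fire, 3 burn out
  ....FT
  .....F
  ......
  ......
  ......
  ......
Step 6: 1 trees catch fire, 2 burn out
  .....F
  ......
  ......
  ......
  ......
  ......

.....F
......
......
......
......
......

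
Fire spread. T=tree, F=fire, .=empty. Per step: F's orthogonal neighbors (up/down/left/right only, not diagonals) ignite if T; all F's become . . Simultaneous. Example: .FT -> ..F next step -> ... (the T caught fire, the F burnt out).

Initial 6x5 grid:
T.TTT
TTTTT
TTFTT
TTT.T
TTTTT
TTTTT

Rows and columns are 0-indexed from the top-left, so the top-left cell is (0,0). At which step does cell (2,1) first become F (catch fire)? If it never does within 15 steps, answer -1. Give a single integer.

Step 1: cell (2,1)='F' (+4 fires, +1 burnt)
  -> target ignites at step 1
Step 2: cell (2,1)='.' (+7 fires, +4 burnt)
Step 3: cell (2,1)='.' (+8 fires, +7 burnt)
Step 4: cell (2,1)='.' (+6 fires, +8 burnt)
Step 5: cell (2,1)='.' (+2 fires, +6 burnt)
Step 6: cell (2,1)='.' (+0 fires, +2 burnt)
  fire out at step 6

1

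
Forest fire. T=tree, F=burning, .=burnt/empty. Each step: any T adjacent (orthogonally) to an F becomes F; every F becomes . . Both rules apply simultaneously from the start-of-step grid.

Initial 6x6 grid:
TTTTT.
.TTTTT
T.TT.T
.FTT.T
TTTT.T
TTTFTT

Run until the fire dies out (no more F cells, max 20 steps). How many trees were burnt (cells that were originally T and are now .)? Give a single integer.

Answer: 26

Derivation:
Step 1: +5 fires, +2 burnt (F count now 5)
Step 2: +6 fires, +5 burnt (F count now 6)
Step 3: +4 fires, +6 burnt (F count now 4)
Step 4: +4 fires, +4 burnt (F count now 4)
Step 5: +4 fires, +4 burnt (F count now 4)
Step 6: +3 fires, +4 burnt (F count now 3)
Step 7: +0 fires, +3 burnt (F count now 0)
Fire out after step 7
Initially T: 27, now '.': 35
Total burnt (originally-T cells now '.'): 26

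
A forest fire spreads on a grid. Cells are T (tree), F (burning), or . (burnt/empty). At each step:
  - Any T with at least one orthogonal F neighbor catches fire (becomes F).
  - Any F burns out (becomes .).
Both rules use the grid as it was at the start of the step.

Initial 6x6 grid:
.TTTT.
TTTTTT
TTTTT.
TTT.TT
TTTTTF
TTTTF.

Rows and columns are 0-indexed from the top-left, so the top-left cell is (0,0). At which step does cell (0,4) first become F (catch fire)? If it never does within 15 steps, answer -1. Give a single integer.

Step 1: cell (0,4)='T' (+3 fires, +2 burnt)
Step 2: cell (0,4)='T' (+3 fires, +3 burnt)
Step 3: cell (0,4)='T' (+3 fires, +3 burnt)
Step 4: cell (0,4)='T' (+5 fires, +3 burnt)
Step 5: cell (0,4)='F' (+6 fires, +5 burnt)
  -> target ignites at step 5
Step 6: cell (0,4)='.' (+4 fires, +6 burnt)
Step 7: cell (0,4)='.' (+3 fires, +4 burnt)
Step 8: cell (0,4)='.' (+2 fires, +3 burnt)
Step 9: cell (0,4)='.' (+0 fires, +2 burnt)
  fire out at step 9

5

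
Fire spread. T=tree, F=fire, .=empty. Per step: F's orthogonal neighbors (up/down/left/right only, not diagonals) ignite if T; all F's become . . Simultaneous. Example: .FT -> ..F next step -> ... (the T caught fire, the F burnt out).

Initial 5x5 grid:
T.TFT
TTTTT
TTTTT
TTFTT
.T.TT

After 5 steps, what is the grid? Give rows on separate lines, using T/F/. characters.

Step 1: 6 trees catch fire, 2 burn out
  T.F.F
  TTTFT
  TTFTT
  TF.FT
  .T.TT
Step 2: 8 trees catch fire, 6 burn out
  T....
  TTF.F
  TF.FT
  F...F
  .F.FT
Step 3: 4 trees catch fire, 8 burn out
  T....
  TF...
  F...F
  .....
  ....F
Step 4: 1 trees catch fire, 4 burn out
  T....
  F....
  .....
  .....
  .....
Step 5: 1 trees catch fire, 1 burn out
  F....
  .....
  .....
  .....
  .....

F....
.....
.....
.....
.....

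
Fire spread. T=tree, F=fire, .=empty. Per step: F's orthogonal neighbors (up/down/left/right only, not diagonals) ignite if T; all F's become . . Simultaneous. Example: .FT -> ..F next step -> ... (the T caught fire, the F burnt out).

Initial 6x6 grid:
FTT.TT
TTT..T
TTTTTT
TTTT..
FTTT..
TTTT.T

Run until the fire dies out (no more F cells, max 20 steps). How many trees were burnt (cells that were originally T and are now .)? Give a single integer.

Answer: 25

Derivation:
Step 1: +5 fires, +2 burnt (F count now 5)
Step 2: +6 fires, +5 burnt (F count now 6)
Step 3: +5 fires, +6 burnt (F count now 5)
Step 4: +3 fires, +5 burnt (F count now 3)
Step 5: +1 fires, +3 burnt (F count now 1)
Step 6: +1 fires, +1 burnt (F count now 1)
Step 7: +1 fires, +1 burnt (F count now 1)
Step 8: +1 fires, +1 burnt (F count now 1)
Step 9: +1 fires, +1 burnt (F count now 1)
Step 10: +1 fires, +1 burnt (F count now 1)
Step 11: +0 fires, +1 burnt (F count now 0)
Fire out after step 11
Initially T: 26, now '.': 35
Total burnt (originally-T cells now '.'): 25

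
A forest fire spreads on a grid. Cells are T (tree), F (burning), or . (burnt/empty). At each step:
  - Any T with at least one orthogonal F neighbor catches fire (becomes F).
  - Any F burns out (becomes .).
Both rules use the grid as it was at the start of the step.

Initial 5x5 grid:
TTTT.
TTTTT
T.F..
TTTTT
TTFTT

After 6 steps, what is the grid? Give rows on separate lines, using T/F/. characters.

Step 1: 4 trees catch fire, 2 burn out
  TTTT.
  TTFTT
  T....
  TTFTT
  TF.FT
Step 2: 7 trees catch fire, 4 burn out
  TTFT.
  TF.FT
  T....
  TF.FT
  F...F
Step 3: 6 trees catch fire, 7 burn out
  TF.F.
  F...F
  T....
  F...F
  .....
Step 4: 2 trees catch fire, 6 burn out
  F....
  .....
  F....
  .....
  .....
Step 5: 0 trees catch fire, 2 burn out
  .....
  .....
  .....
  .....
  .....
Step 6: 0 trees catch fire, 0 burn out
  .....
  .....
  .....
  .....
  .....

.....
.....
.....
.....
.....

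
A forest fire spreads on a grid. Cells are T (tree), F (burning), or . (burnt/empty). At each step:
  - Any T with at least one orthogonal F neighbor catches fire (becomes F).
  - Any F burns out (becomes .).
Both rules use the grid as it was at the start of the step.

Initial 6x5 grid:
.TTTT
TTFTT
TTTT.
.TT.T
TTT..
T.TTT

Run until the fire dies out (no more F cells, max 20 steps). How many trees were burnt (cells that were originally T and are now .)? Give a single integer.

Step 1: +4 fires, +1 burnt (F count now 4)
Step 2: +7 fires, +4 burnt (F count now 7)
Step 3: +4 fires, +7 burnt (F count now 4)
Step 4: +2 fires, +4 burnt (F count now 2)
Step 5: +2 fires, +2 burnt (F count now 2)
Step 6: +2 fires, +2 burnt (F count now 2)
Step 7: +0 fires, +2 burnt (F count now 0)
Fire out after step 7
Initially T: 22, now '.': 29
Total burnt (originally-T cells now '.'): 21

Answer: 21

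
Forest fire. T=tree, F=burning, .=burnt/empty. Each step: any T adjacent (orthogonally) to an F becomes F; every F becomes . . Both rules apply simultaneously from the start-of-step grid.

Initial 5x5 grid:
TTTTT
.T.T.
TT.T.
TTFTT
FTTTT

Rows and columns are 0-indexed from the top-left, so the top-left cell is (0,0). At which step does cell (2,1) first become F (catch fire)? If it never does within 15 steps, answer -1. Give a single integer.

Step 1: cell (2,1)='T' (+5 fires, +2 burnt)
Step 2: cell (2,1)='F' (+5 fires, +5 burnt)
  -> target ignites at step 2
Step 3: cell (2,1)='.' (+3 fires, +5 burnt)
Step 4: cell (2,1)='.' (+2 fires, +3 burnt)
Step 5: cell (2,1)='.' (+3 fires, +2 burnt)
Step 6: cell (2,1)='.' (+0 fires, +3 burnt)
  fire out at step 6

2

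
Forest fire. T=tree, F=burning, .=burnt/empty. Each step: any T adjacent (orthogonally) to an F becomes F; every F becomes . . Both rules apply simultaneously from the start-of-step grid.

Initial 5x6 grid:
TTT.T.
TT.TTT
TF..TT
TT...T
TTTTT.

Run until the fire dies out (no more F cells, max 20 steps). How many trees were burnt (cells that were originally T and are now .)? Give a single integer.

Answer: 13

Derivation:
Step 1: +3 fires, +1 burnt (F count now 3)
Step 2: +4 fires, +3 burnt (F count now 4)
Step 3: +4 fires, +4 burnt (F count now 4)
Step 4: +1 fires, +4 burnt (F count now 1)
Step 5: +1 fires, +1 burnt (F count now 1)
Step 6: +0 fires, +1 burnt (F count now 0)
Fire out after step 6
Initially T: 20, now '.': 23
Total burnt (originally-T cells now '.'): 13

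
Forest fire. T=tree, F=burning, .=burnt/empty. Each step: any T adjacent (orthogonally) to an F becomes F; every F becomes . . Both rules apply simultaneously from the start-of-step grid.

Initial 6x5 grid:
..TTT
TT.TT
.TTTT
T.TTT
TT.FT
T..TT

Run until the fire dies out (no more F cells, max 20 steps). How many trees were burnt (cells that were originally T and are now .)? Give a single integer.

Step 1: +3 fires, +1 burnt (F count now 3)
Step 2: +4 fires, +3 burnt (F count now 4)
Step 3: +3 fires, +4 burnt (F count now 3)
Step 4: +3 fires, +3 burnt (F count now 3)
Step 5: +3 fires, +3 burnt (F count now 3)
Step 6: +1 fires, +3 burnt (F count now 1)
Step 7: +0 fires, +1 burnt (F count now 0)
Fire out after step 7
Initially T: 21, now '.': 26
Total burnt (originally-T cells now '.'): 17

Answer: 17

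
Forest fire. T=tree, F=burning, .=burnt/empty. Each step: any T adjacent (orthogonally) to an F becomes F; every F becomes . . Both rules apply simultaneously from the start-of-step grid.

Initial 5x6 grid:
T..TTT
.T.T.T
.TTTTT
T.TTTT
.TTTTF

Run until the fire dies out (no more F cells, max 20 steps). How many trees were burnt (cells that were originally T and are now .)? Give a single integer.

Step 1: +2 fires, +1 burnt (F count now 2)
Step 2: +3 fires, +2 burnt (F count now 3)
Step 3: +4 fires, +3 burnt (F count now 4)
Step 4: +4 fires, +4 burnt (F count now 4)
Step 5: +3 fires, +4 burnt (F count now 3)
Step 6: +2 fires, +3 burnt (F count now 2)
Step 7: +1 fires, +2 burnt (F count now 1)
Step 8: +0 fires, +1 burnt (F count now 0)
Fire out after step 8
Initially T: 21, now '.': 28
Total burnt (originally-T cells now '.'): 19

Answer: 19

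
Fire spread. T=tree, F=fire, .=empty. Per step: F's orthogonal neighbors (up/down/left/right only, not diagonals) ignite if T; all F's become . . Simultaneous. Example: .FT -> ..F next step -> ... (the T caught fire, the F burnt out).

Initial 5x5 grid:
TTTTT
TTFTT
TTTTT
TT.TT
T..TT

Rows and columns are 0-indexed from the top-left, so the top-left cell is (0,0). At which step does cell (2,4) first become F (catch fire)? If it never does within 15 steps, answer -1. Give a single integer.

Step 1: cell (2,4)='T' (+4 fires, +1 burnt)
Step 2: cell (2,4)='T' (+6 fires, +4 burnt)
Step 3: cell (2,4)='F' (+6 fires, +6 burnt)
  -> target ignites at step 3
Step 4: cell (2,4)='.' (+3 fires, +6 burnt)
Step 5: cell (2,4)='.' (+2 fires, +3 burnt)
Step 6: cell (2,4)='.' (+0 fires, +2 burnt)
  fire out at step 6

3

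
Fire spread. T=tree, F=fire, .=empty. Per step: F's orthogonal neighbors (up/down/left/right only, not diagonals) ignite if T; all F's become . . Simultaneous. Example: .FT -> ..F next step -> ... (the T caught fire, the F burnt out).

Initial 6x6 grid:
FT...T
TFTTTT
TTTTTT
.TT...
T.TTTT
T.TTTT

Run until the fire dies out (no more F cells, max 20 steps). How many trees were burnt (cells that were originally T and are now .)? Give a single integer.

Answer: 23

Derivation:
Step 1: +4 fires, +2 burnt (F count now 4)
Step 2: +4 fires, +4 burnt (F count now 4)
Step 3: +3 fires, +4 burnt (F count now 3)
Step 4: +3 fires, +3 burnt (F count now 3)
Step 5: +4 fires, +3 burnt (F count now 4)
Step 6: +2 fires, +4 burnt (F count now 2)
Step 7: +2 fires, +2 burnt (F count now 2)
Step 8: +1 fires, +2 burnt (F count now 1)
Step 9: +0 fires, +1 burnt (F count now 0)
Fire out after step 9
Initially T: 25, now '.': 34
Total burnt (originally-T cells now '.'): 23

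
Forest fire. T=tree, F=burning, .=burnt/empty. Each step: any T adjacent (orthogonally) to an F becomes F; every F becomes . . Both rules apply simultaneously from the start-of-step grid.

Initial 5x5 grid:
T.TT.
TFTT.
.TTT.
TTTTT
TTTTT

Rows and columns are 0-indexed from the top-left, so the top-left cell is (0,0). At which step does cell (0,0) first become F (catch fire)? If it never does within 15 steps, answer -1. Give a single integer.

Step 1: cell (0,0)='T' (+3 fires, +1 burnt)
Step 2: cell (0,0)='F' (+5 fires, +3 burnt)
  -> target ignites at step 2
Step 3: cell (0,0)='.' (+5 fires, +5 burnt)
Step 4: cell (0,0)='.' (+3 fires, +5 burnt)
Step 5: cell (0,0)='.' (+2 fires, +3 burnt)
Step 6: cell (0,0)='.' (+1 fires, +2 burnt)
Step 7: cell (0,0)='.' (+0 fires, +1 burnt)
  fire out at step 7

2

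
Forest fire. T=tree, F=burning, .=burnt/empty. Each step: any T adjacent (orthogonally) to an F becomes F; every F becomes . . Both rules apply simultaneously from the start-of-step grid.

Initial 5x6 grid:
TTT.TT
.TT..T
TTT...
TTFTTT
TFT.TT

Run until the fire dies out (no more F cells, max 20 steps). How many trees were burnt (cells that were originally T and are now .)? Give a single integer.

Step 1: +5 fires, +2 burnt (F count now 5)
Step 2: +4 fires, +5 burnt (F count now 4)
Step 3: +5 fires, +4 burnt (F count now 5)
Step 4: +2 fires, +5 burnt (F count now 2)
Step 5: +1 fires, +2 burnt (F count now 1)
Step 6: +0 fires, +1 burnt (F count now 0)
Fire out after step 6
Initially T: 20, now '.': 27
Total burnt (originally-T cells now '.'): 17

Answer: 17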